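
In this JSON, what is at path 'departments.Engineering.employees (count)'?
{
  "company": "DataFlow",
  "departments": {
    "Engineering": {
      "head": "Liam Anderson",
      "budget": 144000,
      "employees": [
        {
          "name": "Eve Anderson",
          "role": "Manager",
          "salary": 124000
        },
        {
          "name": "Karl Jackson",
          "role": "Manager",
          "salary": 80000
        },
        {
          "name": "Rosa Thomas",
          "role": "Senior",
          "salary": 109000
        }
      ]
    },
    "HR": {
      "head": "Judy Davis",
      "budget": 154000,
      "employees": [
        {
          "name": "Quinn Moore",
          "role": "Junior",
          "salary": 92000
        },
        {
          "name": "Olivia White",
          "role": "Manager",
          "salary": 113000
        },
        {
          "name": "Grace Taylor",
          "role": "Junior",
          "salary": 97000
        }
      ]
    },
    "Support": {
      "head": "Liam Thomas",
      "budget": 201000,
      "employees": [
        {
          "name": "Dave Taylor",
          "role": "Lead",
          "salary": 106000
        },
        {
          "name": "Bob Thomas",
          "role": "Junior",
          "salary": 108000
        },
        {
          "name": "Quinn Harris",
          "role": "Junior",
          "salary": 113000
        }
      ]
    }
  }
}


Path: departments.Engineering.employees (count)

Navigate:
  -> departments
  -> Engineering
  -> employees (array, length 3)

3


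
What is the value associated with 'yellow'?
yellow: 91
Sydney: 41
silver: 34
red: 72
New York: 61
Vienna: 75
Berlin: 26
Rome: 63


Looking up key 'yellow'
Value: 91

91


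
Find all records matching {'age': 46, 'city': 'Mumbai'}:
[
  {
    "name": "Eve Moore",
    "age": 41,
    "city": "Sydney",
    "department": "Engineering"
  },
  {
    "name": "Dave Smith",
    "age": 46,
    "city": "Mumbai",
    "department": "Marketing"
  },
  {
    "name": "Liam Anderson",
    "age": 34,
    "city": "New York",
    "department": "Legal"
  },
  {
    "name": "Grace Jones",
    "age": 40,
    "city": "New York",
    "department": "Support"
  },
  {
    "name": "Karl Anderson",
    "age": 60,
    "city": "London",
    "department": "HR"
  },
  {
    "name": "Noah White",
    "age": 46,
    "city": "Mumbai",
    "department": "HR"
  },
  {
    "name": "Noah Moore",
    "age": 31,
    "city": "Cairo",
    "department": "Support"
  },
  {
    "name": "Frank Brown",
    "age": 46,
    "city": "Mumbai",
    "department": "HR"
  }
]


Search criteria: {'age': 46, 'city': 'Mumbai'}

Checking 8 records:
  Eve Moore: {age: 41, city: Sydney}
  Dave Smith: {age: 46, city: Mumbai} <-- MATCH
  Liam Anderson: {age: 34, city: New York}
  Grace Jones: {age: 40, city: New York}
  Karl Anderson: {age: 60, city: London}
  Noah White: {age: 46, city: Mumbai} <-- MATCH
  Noah Moore: {age: 31, city: Cairo}
  Frank Brown: {age: 46, city: Mumbai} <-- MATCH

Matches: ["Dave Smith", "Noah White", "Frank Brown"]

["Dave Smith", "Noah White", "Frank Brown"]


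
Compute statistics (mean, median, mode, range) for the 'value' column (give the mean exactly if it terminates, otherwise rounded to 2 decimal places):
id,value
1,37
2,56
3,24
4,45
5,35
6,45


Data: [37, 56, 24, 45, 35, 45]
Count: 6
Sum: 242
Mean: 242/6 ≈ 40.33 (rounded to 2 decimal places)
Sorted: [24, 35, 37, 45, 45, 56]
Median: 41.0
Mode: 45 (2 times)
Range: 56 - 24 = 32
Min: 24, Max: 56

mean≈40.33, median=41.0, mode=45, range=32


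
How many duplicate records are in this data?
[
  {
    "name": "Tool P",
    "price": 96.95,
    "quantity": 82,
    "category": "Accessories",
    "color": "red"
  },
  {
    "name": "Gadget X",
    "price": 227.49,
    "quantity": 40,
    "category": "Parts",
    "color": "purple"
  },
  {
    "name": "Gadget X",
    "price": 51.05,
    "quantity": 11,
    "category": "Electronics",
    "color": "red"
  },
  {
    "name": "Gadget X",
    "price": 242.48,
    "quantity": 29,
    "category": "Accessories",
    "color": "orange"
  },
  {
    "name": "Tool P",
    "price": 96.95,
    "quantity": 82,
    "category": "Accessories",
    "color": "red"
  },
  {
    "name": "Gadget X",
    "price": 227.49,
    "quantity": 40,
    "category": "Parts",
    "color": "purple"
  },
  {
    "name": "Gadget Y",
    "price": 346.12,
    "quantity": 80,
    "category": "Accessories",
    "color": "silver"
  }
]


Checking 7 records for duplicates:

  Row 1: Tool P ($96.95, qty 82)
  Row 2: Gadget X ($227.49, qty 40)
  Row 3: Gadget X ($51.05, qty 11)
  Row 4: Gadget X ($242.48, qty 29)
  Row 5: Tool P ($96.95, qty 82) <-- DUPLICATE
  Row 6: Gadget X ($227.49, qty 40) <-- DUPLICATE
  Row 7: Gadget Y ($346.12, qty 80)

Duplicates found: 2
Unique records: 5

2 duplicates, 5 unique


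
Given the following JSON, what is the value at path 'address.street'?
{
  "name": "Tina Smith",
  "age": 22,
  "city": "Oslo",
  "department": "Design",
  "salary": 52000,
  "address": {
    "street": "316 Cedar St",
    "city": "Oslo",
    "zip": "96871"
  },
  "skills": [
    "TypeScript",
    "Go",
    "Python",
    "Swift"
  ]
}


Query: address.street
Path: address -> street
Value: 316 Cedar St

316 Cedar St


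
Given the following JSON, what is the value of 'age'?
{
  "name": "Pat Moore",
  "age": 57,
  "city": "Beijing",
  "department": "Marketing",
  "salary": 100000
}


Looking up field 'age'
Value: 57

57


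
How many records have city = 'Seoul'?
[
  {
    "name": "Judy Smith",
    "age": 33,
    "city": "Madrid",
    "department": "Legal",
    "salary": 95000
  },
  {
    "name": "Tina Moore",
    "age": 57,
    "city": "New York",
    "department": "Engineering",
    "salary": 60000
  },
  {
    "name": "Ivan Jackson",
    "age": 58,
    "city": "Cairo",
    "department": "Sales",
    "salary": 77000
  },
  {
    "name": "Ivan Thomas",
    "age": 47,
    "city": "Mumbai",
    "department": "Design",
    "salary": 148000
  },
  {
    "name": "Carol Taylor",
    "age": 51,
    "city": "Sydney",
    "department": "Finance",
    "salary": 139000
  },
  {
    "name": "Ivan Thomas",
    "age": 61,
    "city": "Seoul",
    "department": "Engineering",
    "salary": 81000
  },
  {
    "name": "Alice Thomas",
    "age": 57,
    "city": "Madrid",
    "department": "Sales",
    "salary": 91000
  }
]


Data: 7 records
Condition: city = 'Seoul'

Checking each record:
  Judy Smith: Madrid
  Tina Moore: New York
  Ivan Jackson: Cairo
  Ivan Thomas: Mumbai
  Carol Taylor: Sydney
  Ivan Thomas: Seoul MATCH
  Alice Thomas: Madrid

Count: 1

1


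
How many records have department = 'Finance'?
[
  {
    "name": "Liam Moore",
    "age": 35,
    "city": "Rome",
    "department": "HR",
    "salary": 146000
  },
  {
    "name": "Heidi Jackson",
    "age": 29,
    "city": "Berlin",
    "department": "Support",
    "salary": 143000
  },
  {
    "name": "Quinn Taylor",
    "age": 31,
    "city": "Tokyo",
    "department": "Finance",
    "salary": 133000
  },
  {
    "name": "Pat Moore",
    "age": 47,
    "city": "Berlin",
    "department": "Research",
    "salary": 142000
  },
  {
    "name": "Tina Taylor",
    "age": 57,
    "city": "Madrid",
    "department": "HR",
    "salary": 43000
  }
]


Data: 5 records
Condition: department = 'Finance'

Checking each record:
  Liam Moore: HR
  Heidi Jackson: Support
  Quinn Taylor: Finance MATCH
  Pat Moore: Research
  Tina Taylor: HR

Count: 1

1


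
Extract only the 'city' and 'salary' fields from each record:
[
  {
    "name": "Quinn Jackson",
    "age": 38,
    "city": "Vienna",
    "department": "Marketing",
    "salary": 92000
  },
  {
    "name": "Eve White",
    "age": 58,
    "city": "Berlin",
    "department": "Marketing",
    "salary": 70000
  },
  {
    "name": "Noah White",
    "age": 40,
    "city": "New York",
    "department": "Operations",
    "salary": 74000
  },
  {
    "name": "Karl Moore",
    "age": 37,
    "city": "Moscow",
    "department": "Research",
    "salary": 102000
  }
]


Original: 4 records with fields: name, age, city, department, salary
Keep: ['city', 'salary']
Drop: ['name', 'age', 'department']
Result: 4 records, 2 fields each

[
  {
    "city": "Vienna",
    "salary": 92000
  },
  {
    "city": "Berlin",
    "salary": 70000
  },
  {
    "city": "New York",
    "salary": 74000
  },
  {
    "city": "Moscow",
    "salary": 102000
  }
]


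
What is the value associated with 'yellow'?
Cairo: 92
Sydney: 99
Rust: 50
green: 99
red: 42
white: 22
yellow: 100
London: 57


Looking up key 'yellow'
Value: 100

100


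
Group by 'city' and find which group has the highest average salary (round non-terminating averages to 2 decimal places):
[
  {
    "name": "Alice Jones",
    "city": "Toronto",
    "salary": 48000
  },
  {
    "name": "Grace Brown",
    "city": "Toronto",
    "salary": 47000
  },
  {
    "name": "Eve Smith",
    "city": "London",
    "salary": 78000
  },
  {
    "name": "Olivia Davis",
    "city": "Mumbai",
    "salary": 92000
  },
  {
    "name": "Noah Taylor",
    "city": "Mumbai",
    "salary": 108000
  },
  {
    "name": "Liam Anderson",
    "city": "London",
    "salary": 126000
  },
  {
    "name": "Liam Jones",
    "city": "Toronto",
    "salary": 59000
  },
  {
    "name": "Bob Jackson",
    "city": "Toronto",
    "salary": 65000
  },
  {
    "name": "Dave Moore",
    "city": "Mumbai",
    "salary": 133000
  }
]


Group by: city

Groups:
  London: 2 people, avg salary = 204000/2 = $102000
  Mumbai: 3 people, avg salary = 333000/3 = $111000
  Toronto: 4 people, avg salary = 219000/4 = $54750

Highest average salary: Mumbai ($111000)

Mumbai ($111000)


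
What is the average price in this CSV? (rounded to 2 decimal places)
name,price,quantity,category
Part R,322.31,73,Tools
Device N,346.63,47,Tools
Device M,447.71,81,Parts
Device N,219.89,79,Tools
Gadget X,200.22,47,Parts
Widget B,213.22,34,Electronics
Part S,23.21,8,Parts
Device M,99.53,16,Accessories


Computing average price:
Values: [322.31, 346.63, 447.71, 219.89, 200.22, 213.22, 23.21, 99.53]
Sum = 1872.72
Count = 8
Average = 1872.72/8 = 234.09

234.09


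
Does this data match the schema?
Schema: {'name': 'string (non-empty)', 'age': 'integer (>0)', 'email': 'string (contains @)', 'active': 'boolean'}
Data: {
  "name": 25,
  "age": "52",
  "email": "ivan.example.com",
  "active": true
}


Validating each field against schema:
  name: FAIL (25 is not a string)
  age: FAIL ("52" is not an integer)
  email: FAIL ("ivan.example.com" does not contain @)
  active: OK (boolean)

Result: INVALID (3 errors: name, age, email)

INVALID (3 errors: name, age, email)


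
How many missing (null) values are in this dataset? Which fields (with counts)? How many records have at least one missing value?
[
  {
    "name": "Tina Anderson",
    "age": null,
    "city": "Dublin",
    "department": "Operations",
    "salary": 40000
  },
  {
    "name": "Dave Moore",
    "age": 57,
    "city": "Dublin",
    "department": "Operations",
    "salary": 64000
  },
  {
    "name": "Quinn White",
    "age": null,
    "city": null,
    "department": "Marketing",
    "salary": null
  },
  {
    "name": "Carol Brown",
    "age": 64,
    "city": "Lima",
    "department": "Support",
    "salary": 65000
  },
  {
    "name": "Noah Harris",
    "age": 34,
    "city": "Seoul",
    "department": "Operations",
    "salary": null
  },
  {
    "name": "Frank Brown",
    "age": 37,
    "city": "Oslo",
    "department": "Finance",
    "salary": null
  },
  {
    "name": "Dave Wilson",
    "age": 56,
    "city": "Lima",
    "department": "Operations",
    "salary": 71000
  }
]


Checking for missing (null) values in 7 records:

  Tina Anderson: age
  Dave Moore: complete
  Quinn White: age, city, salary
  Carol Brown: complete
  Noah Harris: salary
  Frank Brown: salary
  Dave Wilson: complete

Per field:
  name: 0 missing
  age: 2 missing
  city: 1 missing
  department: 0 missing
  salary: 3 missing

Total missing values: 6
Records with any missing: 4

6 missing values (age: 2, city: 1, salary: 3); 4 incomplete records


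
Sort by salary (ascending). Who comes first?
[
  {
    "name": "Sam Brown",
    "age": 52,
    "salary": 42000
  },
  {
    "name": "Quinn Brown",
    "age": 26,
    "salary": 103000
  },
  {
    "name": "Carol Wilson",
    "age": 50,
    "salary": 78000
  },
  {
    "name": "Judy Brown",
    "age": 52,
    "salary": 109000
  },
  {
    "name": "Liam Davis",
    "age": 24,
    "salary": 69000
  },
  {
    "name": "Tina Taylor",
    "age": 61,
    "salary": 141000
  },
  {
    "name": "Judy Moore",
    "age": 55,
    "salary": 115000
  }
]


Sort by: salary (ascending)

Sorted order:
  1. Sam Brown (salary = 42000)
  2. Liam Davis (salary = 69000)
  3. Carol Wilson (salary = 78000)
  4. Quinn Brown (salary = 103000)
  5. Judy Brown (salary = 109000)
  6. Judy Moore (salary = 115000)
  7. Tina Taylor (salary = 141000)

First: Sam Brown

Sam Brown


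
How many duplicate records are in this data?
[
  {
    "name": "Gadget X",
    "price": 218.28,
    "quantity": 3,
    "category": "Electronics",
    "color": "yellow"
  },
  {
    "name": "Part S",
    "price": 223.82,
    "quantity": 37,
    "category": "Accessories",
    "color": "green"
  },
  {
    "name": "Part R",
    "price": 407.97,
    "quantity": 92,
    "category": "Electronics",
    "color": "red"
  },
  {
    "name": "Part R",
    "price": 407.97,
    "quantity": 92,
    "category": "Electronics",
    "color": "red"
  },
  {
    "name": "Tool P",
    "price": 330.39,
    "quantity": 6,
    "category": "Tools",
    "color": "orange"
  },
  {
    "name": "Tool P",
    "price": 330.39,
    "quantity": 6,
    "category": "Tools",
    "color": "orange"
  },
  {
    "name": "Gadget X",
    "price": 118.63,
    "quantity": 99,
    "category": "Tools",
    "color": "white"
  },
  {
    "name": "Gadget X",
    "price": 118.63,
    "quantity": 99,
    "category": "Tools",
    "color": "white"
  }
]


Checking 8 records for duplicates:

  Row 1: Gadget X ($218.28, qty 3)
  Row 2: Part S ($223.82, qty 37)
  Row 3: Part R ($407.97, qty 92)
  Row 4: Part R ($407.97, qty 92) <-- DUPLICATE
  Row 5: Tool P ($330.39, qty 6)
  Row 6: Tool P ($330.39, qty 6) <-- DUPLICATE
  Row 7: Gadget X ($118.63, qty 99)
  Row 8: Gadget X ($118.63, qty 99) <-- DUPLICATE

Duplicates found: 3
Unique records: 5

3 duplicates, 5 unique


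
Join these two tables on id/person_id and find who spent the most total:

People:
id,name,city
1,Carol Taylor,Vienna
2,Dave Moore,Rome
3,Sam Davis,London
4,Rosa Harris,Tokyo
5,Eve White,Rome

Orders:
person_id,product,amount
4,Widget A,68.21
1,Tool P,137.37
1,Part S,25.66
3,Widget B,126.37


Join on: people.id = orders.person_id

Joined rows:
  Rosa Harris (Tokyo) bought Widget A for $68.21
  Carol Taylor (Vienna) bought Tool P for $137.37
  Carol Taylor (Vienna) bought Part S for $25.66
  Sam Davis (London) bought Widget B for $126.37

Total per person:
  Carol Taylor: $163.03
  Sam Davis: $126.37
  Rosa Harris: $68.21

Top spender: Carol Taylor ($163.03)

Carol Taylor ($163.03)


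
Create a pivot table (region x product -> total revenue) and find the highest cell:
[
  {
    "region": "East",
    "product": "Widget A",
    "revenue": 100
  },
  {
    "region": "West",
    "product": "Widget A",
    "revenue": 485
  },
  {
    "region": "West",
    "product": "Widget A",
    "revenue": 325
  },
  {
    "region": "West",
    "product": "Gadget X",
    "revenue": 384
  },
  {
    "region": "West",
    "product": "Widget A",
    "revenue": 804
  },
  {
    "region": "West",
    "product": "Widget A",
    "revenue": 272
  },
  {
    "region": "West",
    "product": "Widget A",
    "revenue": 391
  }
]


Pivot: region (rows) x product (columns) -> total revenue

     Gadget X      Widget A    
East             0           100  
West           384          2277  

Highest: West / Widget A = $2277

West / Widget A = $2277


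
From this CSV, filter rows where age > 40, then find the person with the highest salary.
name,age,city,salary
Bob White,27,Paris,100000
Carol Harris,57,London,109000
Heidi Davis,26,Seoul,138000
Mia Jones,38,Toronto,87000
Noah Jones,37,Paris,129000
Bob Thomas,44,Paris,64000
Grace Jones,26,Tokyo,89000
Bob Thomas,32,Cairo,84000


Filter: age > 40
Sort by: salary (descending)

Filtered records (2):
  Carol Harris, age 57, salary $109000
  Bob Thomas, age 44, salary $64000

Highest salary: Carol Harris ($109000)

Carol Harris


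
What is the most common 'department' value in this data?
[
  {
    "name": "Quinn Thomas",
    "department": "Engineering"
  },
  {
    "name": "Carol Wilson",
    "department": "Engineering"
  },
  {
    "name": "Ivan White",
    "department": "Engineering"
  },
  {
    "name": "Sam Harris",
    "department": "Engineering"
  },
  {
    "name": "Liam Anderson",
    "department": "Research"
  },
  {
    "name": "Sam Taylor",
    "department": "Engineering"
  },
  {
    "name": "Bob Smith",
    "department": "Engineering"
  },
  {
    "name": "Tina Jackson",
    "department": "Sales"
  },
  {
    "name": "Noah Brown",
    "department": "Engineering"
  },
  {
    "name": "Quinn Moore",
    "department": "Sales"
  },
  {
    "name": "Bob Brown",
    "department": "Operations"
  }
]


Counting 'department' values across 11 records:

  Engineering: 7 #######
  Sales: 2 ##
  Research: 1 #
  Operations: 1 #

Most common: Engineering (7 times)

Engineering (7 times)


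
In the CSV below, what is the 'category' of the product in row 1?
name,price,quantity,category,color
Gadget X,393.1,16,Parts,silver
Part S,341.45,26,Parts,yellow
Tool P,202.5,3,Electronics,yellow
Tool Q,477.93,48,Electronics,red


Query: Row 1 ('Gadget X'), column 'category'
Value: Parts

Parts


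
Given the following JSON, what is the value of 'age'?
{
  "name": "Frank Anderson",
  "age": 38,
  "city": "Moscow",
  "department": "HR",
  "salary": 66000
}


Looking up field 'age'
Value: 38

38


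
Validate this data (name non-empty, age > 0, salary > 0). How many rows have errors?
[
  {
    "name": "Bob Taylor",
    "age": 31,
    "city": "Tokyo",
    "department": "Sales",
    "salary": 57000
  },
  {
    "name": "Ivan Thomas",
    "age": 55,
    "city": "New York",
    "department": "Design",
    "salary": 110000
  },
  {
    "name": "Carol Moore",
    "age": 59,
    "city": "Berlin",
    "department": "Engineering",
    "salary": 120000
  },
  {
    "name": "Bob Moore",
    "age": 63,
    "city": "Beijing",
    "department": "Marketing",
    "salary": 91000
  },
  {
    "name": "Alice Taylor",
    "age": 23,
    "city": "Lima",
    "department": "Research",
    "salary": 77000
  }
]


Validating 5 records:
Rules: name non-empty, age > 0, salary > 0

  Row 1 (Bob Taylor): OK
  Row 2 (Ivan Thomas): OK
  Row 3 (Carol Moore): OK
  Row 4 (Bob Moore): OK
  Row 5 (Alice Taylor): OK

Total errors: 0

0 errors


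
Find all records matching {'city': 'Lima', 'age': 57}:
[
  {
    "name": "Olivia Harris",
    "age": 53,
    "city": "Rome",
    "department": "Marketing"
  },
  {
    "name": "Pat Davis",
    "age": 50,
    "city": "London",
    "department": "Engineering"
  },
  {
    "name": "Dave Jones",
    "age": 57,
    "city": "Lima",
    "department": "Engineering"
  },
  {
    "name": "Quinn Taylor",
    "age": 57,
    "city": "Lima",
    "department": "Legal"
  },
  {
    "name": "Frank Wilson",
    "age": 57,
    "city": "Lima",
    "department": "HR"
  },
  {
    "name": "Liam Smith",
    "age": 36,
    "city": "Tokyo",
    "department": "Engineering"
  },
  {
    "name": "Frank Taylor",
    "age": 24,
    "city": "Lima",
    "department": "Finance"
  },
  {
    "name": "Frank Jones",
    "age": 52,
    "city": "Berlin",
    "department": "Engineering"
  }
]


Search criteria: {'city': 'Lima', 'age': 57}

Checking 8 records:
  Olivia Harris: {city: Rome, age: 53}
  Pat Davis: {city: London, age: 50}
  Dave Jones: {city: Lima, age: 57} <-- MATCH
  Quinn Taylor: {city: Lima, age: 57} <-- MATCH
  Frank Wilson: {city: Lima, age: 57} <-- MATCH
  Liam Smith: {city: Tokyo, age: 36}
  Frank Taylor: {city: Lima, age: 24}
  Frank Jones: {city: Berlin, age: 52}

Matches: ["Dave Jones", "Quinn Taylor", "Frank Wilson"]

["Dave Jones", "Quinn Taylor", "Frank Wilson"]


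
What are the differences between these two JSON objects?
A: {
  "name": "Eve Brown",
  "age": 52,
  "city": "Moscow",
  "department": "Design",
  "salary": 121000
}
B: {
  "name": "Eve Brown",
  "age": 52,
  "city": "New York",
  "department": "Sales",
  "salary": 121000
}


Comparing each field (in key order):
  name: same
  age: same
  city: DIFFERENT
  department: DIFFERENT
  salary: same
Differences:
  city: Moscow -> New York
  department: Design -> Sales

2 field(s) changed

2 changes: city, department


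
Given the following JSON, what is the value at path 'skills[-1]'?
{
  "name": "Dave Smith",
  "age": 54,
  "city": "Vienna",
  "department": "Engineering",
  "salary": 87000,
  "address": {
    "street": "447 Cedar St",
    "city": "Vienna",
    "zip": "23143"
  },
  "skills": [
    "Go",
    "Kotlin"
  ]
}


Query: skills[-1]
Path: skills -> last element
Value: Kotlin

Kotlin


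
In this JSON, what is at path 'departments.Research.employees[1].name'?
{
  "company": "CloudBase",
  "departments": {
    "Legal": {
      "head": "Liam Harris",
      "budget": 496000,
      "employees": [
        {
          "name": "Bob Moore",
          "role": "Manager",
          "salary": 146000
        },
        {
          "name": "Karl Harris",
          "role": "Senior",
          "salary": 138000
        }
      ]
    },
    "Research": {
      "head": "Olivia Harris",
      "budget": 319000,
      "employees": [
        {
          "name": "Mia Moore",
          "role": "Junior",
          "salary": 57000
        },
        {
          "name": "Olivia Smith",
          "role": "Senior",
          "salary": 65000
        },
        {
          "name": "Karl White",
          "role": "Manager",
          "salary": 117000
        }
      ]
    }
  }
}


Path: departments.Research.employees[1].name

Navigate:
  -> departments
  -> Research
  -> employees[1].name = 'Olivia Smith'

Olivia Smith


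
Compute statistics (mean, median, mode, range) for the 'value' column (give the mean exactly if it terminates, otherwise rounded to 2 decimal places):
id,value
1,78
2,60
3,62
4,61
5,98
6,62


Data: [78, 60, 62, 61, 98, 62]
Count: 6
Sum: 421
Mean: 421/6 ≈ 70.17 (rounded to 2 decimal places)
Sorted: [60, 61, 62, 62, 78, 98]
Median: 62.0
Mode: 62 (2 times)
Range: 98 - 60 = 38
Min: 60, Max: 98

mean≈70.17, median=62.0, mode=62, range=38


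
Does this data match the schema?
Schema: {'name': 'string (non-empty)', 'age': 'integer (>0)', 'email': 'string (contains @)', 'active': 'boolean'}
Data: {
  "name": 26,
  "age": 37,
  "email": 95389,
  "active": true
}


Validating each field against schema:
  name: FAIL (26 is not a string)
  age: OK (positive integer)
  email: FAIL (95389 is not a string)
  active: OK (boolean)

Result: INVALID (2 errors: name, email)

INVALID (2 errors: name, email)


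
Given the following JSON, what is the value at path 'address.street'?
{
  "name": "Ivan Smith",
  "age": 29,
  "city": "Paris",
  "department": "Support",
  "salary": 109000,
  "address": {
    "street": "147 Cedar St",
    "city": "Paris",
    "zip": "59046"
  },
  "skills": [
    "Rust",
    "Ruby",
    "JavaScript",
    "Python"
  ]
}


Query: address.street
Path: address -> street
Value: 147 Cedar St

147 Cedar St


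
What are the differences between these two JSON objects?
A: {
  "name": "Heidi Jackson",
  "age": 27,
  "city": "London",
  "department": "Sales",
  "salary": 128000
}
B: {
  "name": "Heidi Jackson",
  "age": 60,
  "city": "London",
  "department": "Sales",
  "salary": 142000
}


Comparing each field (in key order):
  name: same
  age: DIFFERENT
  city: same
  department: same
  salary: DIFFERENT
Differences:
  age: 27 -> 60
  salary: 128000 -> 142000

2 field(s) changed

2 changes: age, salary


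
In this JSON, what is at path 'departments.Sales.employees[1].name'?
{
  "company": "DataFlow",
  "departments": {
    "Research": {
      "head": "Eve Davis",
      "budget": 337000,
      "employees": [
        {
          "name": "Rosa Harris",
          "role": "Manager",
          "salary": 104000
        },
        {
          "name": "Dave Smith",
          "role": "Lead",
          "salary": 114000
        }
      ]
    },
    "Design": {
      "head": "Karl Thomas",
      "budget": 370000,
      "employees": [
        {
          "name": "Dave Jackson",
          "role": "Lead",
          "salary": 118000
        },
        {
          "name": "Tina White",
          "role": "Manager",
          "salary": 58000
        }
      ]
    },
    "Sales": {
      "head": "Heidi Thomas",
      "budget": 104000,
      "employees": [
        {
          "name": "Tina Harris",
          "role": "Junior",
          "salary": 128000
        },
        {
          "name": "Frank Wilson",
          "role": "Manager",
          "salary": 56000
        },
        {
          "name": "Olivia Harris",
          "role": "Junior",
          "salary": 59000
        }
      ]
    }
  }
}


Path: departments.Sales.employees[1].name

Navigate:
  -> departments
  -> Sales
  -> employees[1].name = 'Frank Wilson'

Frank Wilson


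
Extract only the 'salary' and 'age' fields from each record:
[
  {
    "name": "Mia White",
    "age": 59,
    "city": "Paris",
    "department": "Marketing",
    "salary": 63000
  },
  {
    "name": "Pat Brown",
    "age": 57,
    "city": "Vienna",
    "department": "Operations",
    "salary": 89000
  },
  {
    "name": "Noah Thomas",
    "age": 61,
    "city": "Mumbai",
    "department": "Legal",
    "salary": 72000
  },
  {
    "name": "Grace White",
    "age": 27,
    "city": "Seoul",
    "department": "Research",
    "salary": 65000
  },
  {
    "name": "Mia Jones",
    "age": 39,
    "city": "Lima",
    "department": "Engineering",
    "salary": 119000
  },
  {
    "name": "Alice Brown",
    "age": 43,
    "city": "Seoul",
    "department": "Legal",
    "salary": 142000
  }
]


Original: 6 records with fields: name, age, city, department, salary
Keep: ['salary', 'age']
Drop: ['name', 'city', 'department']
Result: 6 records, 2 fields each

[
  {
    "salary": 63000,
    "age": 59
  },
  {
    "salary": 89000,
    "age": 57
  },
  {
    "salary": 72000,
    "age": 61
  },
  {
    "salary": 65000,
    "age": 27
  },
  {
    "salary": 119000,
    "age": 39
  },
  {
    "salary": 142000,
    "age": 43
  }
]


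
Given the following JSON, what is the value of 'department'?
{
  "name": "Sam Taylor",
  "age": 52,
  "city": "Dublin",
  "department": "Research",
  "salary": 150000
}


Looking up field 'department'
Value: Research

Research


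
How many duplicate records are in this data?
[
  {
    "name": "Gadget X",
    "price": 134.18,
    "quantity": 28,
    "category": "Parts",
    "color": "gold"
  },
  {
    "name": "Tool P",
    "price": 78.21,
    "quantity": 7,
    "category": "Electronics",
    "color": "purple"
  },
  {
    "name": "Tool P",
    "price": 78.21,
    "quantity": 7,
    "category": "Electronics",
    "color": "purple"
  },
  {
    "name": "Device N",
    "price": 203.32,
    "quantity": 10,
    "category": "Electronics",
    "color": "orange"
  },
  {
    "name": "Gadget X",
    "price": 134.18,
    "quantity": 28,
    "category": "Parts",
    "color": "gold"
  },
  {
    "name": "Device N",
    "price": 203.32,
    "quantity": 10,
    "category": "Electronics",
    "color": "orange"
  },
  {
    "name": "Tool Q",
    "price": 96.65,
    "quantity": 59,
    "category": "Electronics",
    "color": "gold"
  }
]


Checking 7 records for duplicates:

  Row 1: Gadget X ($134.18, qty 28)
  Row 2: Tool P ($78.21, qty 7)
  Row 3: Tool P ($78.21, qty 7) <-- DUPLICATE
  Row 4: Device N ($203.32, qty 10)
  Row 5: Gadget X ($134.18, qty 28) <-- DUPLICATE
  Row 6: Device N ($203.32, qty 10) <-- DUPLICATE
  Row 7: Tool Q ($96.65, qty 59)

Duplicates found: 3
Unique records: 4

3 duplicates, 4 unique


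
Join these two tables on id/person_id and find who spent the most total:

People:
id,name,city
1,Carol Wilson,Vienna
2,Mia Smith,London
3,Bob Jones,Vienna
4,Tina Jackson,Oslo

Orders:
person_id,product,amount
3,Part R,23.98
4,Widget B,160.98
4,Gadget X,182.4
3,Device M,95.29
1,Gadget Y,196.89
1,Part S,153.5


Join on: people.id = orders.person_id

Joined rows:
  Bob Jones (Vienna) bought Part R for $23.98
  Tina Jackson (Oslo) bought Widget B for $160.98
  Tina Jackson (Oslo) bought Gadget X for $182.4
  Bob Jones (Vienna) bought Device M for $95.29
  Carol Wilson (Vienna) bought Gadget Y for $196.89
  Carol Wilson (Vienna) bought Part S for $153.5

Total per person:
  Carol Wilson: $350.39
  Tina Jackson: $343.38
  Bob Jones: $119.27

Top spender: Carol Wilson ($350.39)

Carol Wilson ($350.39)


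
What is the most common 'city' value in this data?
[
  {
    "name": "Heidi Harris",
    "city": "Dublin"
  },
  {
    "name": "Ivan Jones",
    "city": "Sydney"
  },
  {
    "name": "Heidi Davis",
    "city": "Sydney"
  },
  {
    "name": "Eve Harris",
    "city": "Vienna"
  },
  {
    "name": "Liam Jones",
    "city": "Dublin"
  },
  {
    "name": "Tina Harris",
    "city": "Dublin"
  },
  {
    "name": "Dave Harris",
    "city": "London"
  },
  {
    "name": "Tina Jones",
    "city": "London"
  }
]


Counting 'city' values across 8 records:

  Dublin: 3 ###
  Sydney: 2 ##
  London: 2 ##
  Vienna: 1 #

Most common: Dublin (3 times)

Dublin (3 times)


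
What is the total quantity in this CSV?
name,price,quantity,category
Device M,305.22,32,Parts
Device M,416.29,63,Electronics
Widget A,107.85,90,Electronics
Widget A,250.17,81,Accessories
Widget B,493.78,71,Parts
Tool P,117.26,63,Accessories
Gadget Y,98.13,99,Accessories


Computing total quantity:
Values: [32, 63, 90, 81, 71, 63, 99]
Sum = 499

499


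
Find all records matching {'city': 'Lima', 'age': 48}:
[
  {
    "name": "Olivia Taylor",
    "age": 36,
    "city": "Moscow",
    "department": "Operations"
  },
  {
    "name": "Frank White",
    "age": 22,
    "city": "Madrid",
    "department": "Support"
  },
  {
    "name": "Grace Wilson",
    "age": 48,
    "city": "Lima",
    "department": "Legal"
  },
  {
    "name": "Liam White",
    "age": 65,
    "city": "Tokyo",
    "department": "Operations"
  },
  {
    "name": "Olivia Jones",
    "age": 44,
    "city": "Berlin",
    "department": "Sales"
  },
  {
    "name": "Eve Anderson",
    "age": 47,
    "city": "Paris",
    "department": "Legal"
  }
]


Search criteria: {'city': 'Lima', 'age': 48}

Checking 6 records:
  Olivia Taylor: {city: Moscow, age: 36}
  Frank White: {city: Madrid, age: 22}
  Grace Wilson: {city: Lima, age: 48} <-- MATCH
  Liam White: {city: Tokyo, age: 65}
  Olivia Jones: {city: Berlin, age: 44}
  Eve Anderson: {city: Paris, age: 47}

Matches: ["Grace Wilson"]

["Grace Wilson"]


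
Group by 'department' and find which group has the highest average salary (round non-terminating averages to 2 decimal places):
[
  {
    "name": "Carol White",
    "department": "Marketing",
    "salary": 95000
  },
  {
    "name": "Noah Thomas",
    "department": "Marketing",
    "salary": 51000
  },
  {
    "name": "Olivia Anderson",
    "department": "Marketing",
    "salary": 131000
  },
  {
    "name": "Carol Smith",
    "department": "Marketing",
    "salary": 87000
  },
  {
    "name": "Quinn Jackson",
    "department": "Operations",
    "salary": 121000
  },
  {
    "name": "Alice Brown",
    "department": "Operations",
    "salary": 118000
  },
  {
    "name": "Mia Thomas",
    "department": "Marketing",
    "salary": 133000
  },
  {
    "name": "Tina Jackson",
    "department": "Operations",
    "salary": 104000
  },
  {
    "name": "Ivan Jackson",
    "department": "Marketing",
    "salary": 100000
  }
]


Group by: department

Groups:
  Marketing: 6 people, avg salary = 597000/6 = $99500
  Operations: 3 people, avg salary = 343000/3 ≈ $114333.33

Highest average salary: Operations (≈$114333.33)

Operations (≈$114333.33)


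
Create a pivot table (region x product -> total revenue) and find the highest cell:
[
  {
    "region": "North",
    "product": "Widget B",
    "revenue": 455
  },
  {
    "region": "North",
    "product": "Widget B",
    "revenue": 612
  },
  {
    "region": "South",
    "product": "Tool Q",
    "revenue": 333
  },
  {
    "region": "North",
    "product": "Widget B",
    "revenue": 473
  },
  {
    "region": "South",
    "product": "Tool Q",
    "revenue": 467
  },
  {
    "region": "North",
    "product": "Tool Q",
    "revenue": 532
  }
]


Pivot: region (rows) x product (columns) -> total revenue

     Tool Q        Widget B    
North          532          1540  
South          800             0  

Highest: North / Widget B = $1540

North / Widget B = $1540


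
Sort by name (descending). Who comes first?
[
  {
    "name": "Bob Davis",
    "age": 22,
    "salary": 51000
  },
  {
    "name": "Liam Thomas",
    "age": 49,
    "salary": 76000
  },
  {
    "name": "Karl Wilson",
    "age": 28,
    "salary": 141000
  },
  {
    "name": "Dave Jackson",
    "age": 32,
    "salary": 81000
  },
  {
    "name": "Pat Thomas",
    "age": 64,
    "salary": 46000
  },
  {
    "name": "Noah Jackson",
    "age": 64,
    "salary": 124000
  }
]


Sort by: name (descending)

Sorted order:
  1. Pat Thomas (name = Pat Thomas)
  2. Noah Jackson (name = Noah Jackson)
  3. Liam Thomas (name = Liam Thomas)
  4. Karl Wilson (name = Karl Wilson)
  5. Dave Jackson (name = Dave Jackson)
  6. Bob Davis (name = Bob Davis)

First: Pat Thomas

Pat Thomas


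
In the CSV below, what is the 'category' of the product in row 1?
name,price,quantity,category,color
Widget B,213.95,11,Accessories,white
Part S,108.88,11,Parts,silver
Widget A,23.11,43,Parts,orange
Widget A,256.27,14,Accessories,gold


Query: Row 1 ('Widget B'), column 'category'
Value: Accessories

Accessories


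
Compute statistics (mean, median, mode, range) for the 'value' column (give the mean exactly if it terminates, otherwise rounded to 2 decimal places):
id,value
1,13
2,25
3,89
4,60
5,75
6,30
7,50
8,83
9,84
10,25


Data: [13, 25, 89, 60, 75, 30, 50, 83, 84, 25]
Count: 10
Sum: 534
Mean: 534/10 = 53.4
Sorted: [13, 25, 25, 30, 50, 60, 75, 83, 84, 89]
Median: 55.0
Mode: 25 (2 times)
Range: 89 - 13 = 76
Min: 13, Max: 89

mean=53.4, median=55.0, mode=25, range=76


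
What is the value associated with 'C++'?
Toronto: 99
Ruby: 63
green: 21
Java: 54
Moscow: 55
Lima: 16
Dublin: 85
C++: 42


Looking up key 'C++'
Value: 42

42


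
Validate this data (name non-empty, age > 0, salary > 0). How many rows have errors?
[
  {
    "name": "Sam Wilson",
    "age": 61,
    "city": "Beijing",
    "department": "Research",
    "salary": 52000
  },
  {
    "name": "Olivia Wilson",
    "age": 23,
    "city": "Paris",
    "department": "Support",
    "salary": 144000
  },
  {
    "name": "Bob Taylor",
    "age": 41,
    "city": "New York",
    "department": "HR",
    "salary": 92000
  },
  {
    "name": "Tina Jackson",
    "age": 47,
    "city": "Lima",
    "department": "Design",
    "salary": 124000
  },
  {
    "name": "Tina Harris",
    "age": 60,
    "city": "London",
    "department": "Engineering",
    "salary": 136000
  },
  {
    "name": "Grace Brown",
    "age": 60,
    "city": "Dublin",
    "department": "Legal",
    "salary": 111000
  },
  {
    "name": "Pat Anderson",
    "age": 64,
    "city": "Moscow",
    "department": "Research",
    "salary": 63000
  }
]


Validating 7 records:
Rules: name non-empty, age > 0, salary > 0

  Row 1 (Sam Wilson): OK
  Row 2 (Olivia Wilson): OK
  Row 3 (Bob Taylor): OK
  Row 4 (Tina Jackson): OK
  Row 5 (Tina Harris): OK
  Row 6 (Grace Brown): OK
  Row 7 (Pat Anderson): OK

Total errors: 0

0 errors


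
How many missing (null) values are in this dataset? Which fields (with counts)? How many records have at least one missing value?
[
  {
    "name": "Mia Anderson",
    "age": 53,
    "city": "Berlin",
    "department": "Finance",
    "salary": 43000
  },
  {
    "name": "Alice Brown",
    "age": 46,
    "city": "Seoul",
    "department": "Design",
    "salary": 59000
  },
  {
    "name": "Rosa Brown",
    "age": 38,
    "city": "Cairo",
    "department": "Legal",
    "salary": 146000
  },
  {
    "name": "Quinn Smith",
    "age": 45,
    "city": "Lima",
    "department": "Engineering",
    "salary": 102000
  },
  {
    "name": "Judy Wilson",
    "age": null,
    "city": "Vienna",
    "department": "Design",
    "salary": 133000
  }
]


Checking for missing (null) values in 5 records:

  Mia Anderson: complete
  Alice Brown: complete
  Rosa Brown: complete
  Quinn Smith: complete
  Judy Wilson: age

Per field:
  name: 0 missing
  age: 1 missing
  city: 0 missing
  department: 0 missing
  salary: 0 missing

Total missing values: 1
Records with any missing: 1

1 missing values (age: 1); 1 incomplete records


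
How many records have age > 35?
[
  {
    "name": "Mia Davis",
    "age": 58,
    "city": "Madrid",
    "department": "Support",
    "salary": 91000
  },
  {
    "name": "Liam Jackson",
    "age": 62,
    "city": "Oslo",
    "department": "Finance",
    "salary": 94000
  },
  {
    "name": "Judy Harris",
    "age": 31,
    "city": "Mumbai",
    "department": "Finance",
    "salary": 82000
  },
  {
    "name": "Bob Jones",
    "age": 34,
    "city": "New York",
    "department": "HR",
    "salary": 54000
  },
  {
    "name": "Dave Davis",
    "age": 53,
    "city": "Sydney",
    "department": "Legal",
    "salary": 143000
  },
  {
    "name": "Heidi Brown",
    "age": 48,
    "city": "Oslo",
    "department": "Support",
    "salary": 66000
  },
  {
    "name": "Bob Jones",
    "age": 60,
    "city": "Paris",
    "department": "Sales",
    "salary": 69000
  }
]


Data: 7 records
Condition: age > 35

Checking each record:
  Mia Davis: 58 MATCH
  Liam Jackson: 62 MATCH
  Judy Harris: 31
  Bob Jones: 34
  Dave Davis: 53 MATCH
  Heidi Brown: 48 MATCH
  Bob Jones: 60 MATCH

Count: 5

5


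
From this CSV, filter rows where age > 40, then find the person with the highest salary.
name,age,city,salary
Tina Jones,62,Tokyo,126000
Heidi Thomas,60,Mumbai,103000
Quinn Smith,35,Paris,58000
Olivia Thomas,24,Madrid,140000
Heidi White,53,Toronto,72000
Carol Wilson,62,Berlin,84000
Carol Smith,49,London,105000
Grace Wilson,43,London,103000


Filter: age > 40
Sort by: salary (descending)

Filtered records (6):
  Tina Jones, age 62, salary $126000
  Carol Smith, age 49, salary $105000
  Heidi Thomas, age 60, salary $103000
  Grace Wilson, age 43, salary $103000
  Carol Wilson, age 62, salary $84000
  Heidi White, age 53, salary $72000

Highest salary: Tina Jones ($126000)

Tina Jones


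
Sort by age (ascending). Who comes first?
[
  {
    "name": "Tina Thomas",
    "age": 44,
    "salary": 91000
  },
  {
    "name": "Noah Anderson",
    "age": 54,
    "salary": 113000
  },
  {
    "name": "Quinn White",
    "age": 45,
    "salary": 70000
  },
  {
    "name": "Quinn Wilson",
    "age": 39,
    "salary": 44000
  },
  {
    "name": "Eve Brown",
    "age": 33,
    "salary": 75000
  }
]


Sort by: age (ascending)

Sorted order:
  1. Eve Brown (age = 33)
  2. Quinn Wilson (age = 39)
  3. Tina Thomas (age = 44)
  4. Quinn White (age = 45)
  5. Noah Anderson (age = 54)

First: Eve Brown

Eve Brown


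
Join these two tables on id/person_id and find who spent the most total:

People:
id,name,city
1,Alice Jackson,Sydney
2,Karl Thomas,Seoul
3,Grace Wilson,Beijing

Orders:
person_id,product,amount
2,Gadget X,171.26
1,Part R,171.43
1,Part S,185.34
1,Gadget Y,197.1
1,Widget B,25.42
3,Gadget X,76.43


Join on: people.id = orders.person_id

Joined rows:
  Karl Thomas (Seoul) bought Gadget X for $171.26
  Alice Jackson (Sydney) bought Part R for $171.43
  Alice Jackson (Sydney) bought Part S for $185.34
  Alice Jackson (Sydney) bought Gadget Y for $197.1
  Alice Jackson (Sydney) bought Widget B for $25.42
  Grace Wilson (Beijing) bought Gadget X for $76.43

Total per person:
  Alice Jackson: $579.29
  Karl Thomas: $171.26
  Grace Wilson: $76.43

Top spender: Alice Jackson ($579.29)

Alice Jackson ($579.29)


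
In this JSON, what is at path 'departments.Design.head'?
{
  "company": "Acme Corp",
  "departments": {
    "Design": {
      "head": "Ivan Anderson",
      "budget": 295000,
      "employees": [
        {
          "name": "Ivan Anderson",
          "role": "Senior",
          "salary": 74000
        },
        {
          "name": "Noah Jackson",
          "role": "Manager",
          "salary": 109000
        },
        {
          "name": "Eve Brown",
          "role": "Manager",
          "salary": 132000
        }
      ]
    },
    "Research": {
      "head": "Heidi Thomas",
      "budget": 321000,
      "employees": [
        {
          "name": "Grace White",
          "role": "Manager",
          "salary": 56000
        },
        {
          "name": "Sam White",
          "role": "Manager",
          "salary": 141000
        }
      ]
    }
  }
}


Path: departments.Design.head

Navigate:
  -> departments
  -> Design
  -> head = 'Ivan Anderson'

Ivan Anderson
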